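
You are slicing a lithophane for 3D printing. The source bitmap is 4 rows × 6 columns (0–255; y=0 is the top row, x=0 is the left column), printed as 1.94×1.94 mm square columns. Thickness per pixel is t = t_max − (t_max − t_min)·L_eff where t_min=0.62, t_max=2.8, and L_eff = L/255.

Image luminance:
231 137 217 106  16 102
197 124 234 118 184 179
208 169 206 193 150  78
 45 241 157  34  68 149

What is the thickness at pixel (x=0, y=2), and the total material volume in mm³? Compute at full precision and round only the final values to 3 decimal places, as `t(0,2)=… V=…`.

t(0,2)=1.022 V=138.918

span = t_max - t_min = 2.8 - 0.62 = 2.180
L(0,2) = 208, L_eff = 208/255 = 0.815686
t(0,2) = 2.8 - 2.180·0.815686 = 1.022
Σt over all 4·6 pixels = 156871/4250 ≈ 36.9108235
V = pitch²·Σt = 1.94²·156871/4250 = 138.918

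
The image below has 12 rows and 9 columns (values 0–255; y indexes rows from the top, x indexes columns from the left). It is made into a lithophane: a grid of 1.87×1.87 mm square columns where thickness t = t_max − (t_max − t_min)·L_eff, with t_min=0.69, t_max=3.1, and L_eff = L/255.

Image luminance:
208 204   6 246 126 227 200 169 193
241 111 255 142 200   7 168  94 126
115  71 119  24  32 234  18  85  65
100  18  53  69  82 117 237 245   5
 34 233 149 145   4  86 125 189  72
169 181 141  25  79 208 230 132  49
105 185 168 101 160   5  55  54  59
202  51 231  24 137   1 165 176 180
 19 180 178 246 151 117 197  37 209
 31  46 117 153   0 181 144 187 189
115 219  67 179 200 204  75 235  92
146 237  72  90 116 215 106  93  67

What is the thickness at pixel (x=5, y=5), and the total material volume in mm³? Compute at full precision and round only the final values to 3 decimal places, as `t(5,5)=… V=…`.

span = t_max - t_min = 3.1 - 0.69 = 2.410
L(5,5) = 208, L_eff = 208/255 = 0.815686
t(5,5) = 3.1 - 2.410·0.815686 = 1.134
Σt over all 12·9 pixels = 1300972/6375 ≈ 204.0740392
V = pitch²·Σt = 1.87²·1300972/6375 = 713.627

t(5,5)=1.134 V=713.627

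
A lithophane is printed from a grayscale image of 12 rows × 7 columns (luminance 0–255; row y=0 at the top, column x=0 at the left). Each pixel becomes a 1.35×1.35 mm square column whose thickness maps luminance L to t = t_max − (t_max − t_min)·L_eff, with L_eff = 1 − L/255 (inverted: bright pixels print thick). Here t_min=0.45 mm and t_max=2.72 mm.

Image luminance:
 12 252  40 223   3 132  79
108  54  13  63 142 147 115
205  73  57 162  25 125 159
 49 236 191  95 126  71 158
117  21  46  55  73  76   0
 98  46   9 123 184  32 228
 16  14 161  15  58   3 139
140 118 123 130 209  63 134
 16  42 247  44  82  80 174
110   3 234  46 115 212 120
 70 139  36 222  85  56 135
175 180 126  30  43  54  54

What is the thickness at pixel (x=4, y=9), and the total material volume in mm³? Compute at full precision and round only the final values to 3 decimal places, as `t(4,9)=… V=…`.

span = t_max - t_min = 2.72 - 0.45 = 2.270
L(4,9) = 115, L_eff = 1 - 115/255 = 0.549020 (inverted)
t(4,9) = 2.72 - 2.270·0.549020 = 1.474
Σt over all 12·7 pixels = 721988/6375 ≈ 113.2530196
V = pitch²·Σt = 1.35²·721988/6375 = 206.404

t(4,9)=1.474 V=206.404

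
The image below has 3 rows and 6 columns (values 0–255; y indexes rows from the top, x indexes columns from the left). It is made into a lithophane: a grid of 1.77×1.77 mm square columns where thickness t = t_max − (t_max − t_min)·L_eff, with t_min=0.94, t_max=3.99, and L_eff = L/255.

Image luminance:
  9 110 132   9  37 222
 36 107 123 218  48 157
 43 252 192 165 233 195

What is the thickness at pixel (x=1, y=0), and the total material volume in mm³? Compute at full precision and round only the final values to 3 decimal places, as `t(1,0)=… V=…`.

t(1,0)=2.674 V=139.269

span = t_max - t_min = 3.99 - 0.94 = 3.050
L(1,0) = 110, L_eff = 110/255 = 0.431373
t(1,0) = 3.99 - 3.050·0.431373 = 2.674
Σt over all 3·6 pixels = 113357/2550 ≈ 44.4537255
V = pitch²·Σt = 1.77²·113357/2550 = 139.269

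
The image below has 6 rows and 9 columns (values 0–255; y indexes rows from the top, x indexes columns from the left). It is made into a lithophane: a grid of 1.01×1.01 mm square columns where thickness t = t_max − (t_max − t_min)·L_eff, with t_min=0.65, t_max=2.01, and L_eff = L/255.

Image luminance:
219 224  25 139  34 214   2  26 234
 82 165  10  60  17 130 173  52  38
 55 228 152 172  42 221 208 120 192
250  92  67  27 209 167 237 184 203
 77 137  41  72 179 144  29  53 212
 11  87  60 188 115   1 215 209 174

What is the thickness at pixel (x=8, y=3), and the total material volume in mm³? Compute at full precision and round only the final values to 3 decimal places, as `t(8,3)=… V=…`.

t(8,3)=0.927 V=74.412

span = t_max - t_min = 2.01 - 0.65 = 1.360
L(8,3) = 203, L_eff = 203/255 = 0.796078
t(8,3) = 2.01 - 1.360·0.796078 = 0.927
Σt over all 6·9 pixels = 54709/750 ≈ 72.9453333
V = pitch²·Σt = 1.01²·54709/750 = 74.412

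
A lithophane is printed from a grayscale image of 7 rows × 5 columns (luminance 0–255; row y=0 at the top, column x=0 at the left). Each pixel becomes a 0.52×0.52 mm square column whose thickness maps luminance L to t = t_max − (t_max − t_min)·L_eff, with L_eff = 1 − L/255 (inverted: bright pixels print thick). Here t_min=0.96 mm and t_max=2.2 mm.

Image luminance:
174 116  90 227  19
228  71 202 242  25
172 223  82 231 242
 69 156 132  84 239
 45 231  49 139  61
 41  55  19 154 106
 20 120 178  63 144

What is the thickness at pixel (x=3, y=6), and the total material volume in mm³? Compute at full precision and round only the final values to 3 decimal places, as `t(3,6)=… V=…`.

t(3,6)=1.266 V=14.935

span = t_max - t_min = 2.2 - 0.96 = 1.240
L(3,6) = 63, L_eff = 1 - 63/255 = 0.752941 (inverted)
t(3,6) = 2.2 - 1.240·0.752941 = 1.266
Σt over all 7·5 pixels = 117373/2125 ≈ 55.2343529
V = pitch²·Σt = 0.52²·117373/2125 = 14.935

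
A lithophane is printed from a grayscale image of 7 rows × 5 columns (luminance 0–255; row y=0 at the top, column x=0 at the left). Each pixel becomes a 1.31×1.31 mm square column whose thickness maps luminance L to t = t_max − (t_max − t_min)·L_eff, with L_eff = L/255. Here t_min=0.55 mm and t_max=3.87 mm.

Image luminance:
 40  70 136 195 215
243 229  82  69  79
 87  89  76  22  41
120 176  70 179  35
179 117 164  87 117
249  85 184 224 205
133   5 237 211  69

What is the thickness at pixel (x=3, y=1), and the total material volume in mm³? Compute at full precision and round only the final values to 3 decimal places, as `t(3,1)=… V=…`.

span = t_max - t_min = 3.87 - 0.55 = 3.320
L(3,1) = 69, L_eff = 69/255 = 0.270588
t(3,1) = 3.87 - 3.320·0.270588 = 2.972
Σt over all 7·5 pixels = 1953667/25500 ≈ 76.6143922
V = pitch²·Σt = 1.31²·1953667/25500 = 131.478

t(3,1)=2.972 V=131.478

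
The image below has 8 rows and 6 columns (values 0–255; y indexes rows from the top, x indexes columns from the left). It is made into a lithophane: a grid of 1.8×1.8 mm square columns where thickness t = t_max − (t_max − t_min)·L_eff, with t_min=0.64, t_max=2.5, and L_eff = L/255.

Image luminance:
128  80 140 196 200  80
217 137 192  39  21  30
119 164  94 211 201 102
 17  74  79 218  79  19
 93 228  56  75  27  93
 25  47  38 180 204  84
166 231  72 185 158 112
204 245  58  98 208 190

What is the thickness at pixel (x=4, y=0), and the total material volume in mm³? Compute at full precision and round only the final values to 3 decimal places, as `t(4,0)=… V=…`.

t(4,0)=1.041 V=249.035

span = t_max - t_min = 2.5 - 0.64 = 1.860
L(4,0) = 200, L_eff = 200/255 = 0.784314
t(4,0) = 2.5 - 1.860·0.784314 = 1.041
Σt over all 8·6 pixels = 163333/2125 ≈ 76.8625882
V = pitch²·Σt = 1.8²·163333/2125 = 249.035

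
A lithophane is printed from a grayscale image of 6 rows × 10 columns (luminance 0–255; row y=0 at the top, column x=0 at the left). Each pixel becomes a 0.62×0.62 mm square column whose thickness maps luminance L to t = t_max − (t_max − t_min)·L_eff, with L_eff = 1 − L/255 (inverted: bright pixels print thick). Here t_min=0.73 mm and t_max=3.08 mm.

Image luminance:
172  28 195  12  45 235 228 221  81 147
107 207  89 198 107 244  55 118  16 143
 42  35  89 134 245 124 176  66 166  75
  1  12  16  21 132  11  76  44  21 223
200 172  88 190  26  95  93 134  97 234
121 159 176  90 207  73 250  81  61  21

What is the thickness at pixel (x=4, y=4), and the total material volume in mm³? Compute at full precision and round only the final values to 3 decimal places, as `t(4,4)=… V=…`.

t(4,4)=0.970 V=41.369

span = t_max - t_min = 3.08 - 0.73 = 2.350
L(4,4) = 26, L_eff = 1 - 26/255 = 0.898039 (inverted)
t(4,4) = 3.08 - 2.350·0.898039 = 0.970
Σt over all 6·10 pixels = 109771/1020 ≈ 107.6186275
V = pitch²·Σt = 0.62²·109771/1020 = 41.369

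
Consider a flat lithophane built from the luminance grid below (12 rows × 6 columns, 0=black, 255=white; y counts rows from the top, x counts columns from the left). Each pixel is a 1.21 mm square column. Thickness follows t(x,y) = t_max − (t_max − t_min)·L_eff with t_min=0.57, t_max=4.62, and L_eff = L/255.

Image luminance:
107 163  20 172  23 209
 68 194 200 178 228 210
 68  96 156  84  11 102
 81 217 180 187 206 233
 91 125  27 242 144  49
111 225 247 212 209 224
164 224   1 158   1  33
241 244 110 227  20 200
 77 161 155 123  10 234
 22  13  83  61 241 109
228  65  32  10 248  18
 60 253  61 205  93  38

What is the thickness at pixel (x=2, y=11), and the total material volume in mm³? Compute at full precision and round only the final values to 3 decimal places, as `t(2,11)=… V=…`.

t(2,11)=3.651 V=265.600

span = t_max - t_min = 4.62 - 0.57 = 4.050
L(2,11) = 61, L_eff = 61/255 = 0.239216
t(2,11) = 4.62 - 4.050·0.239216 = 3.651
Σt over all 12·6 pixels = 154197/850 ≈ 181.4082353
V = pitch²·Σt = 1.21²·154197/850 = 265.600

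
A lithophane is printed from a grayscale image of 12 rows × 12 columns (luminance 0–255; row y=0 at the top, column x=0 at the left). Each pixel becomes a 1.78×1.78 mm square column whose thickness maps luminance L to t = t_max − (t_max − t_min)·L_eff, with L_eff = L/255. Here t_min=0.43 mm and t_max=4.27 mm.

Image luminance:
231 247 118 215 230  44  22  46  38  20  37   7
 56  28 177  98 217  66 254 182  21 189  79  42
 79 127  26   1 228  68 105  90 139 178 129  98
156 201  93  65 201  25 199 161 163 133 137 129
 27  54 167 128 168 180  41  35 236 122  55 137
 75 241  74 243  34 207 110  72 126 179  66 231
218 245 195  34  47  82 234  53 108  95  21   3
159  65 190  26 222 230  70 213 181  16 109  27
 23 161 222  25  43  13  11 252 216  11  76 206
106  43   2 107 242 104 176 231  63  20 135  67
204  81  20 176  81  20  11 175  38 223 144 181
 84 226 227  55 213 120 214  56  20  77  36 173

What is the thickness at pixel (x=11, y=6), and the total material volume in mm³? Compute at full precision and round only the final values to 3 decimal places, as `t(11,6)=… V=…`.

t(11,6)=4.225 V=1143.946

span = t_max - t_min = 4.27 - 0.43 = 3.840
L(11,6) = 3, L_eff = 3/255 = 0.011765
t(11,6) = 4.27 - 3.840·0.011765 = 4.225
Σt over all 12·12 pixels = 767228/2125 ≈ 361.0484706
V = pitch²·Σt = 1.78²·767228/2125 = 1143.946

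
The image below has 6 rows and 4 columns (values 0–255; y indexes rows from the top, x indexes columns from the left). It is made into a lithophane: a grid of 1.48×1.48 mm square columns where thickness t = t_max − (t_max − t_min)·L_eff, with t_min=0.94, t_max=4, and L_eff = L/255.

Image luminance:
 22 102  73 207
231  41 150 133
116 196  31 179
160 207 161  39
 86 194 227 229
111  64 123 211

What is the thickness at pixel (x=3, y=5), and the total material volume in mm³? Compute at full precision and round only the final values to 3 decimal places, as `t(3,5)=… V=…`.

t(3,5)=1.468 V=123.723

span = t_max - t_min = 4 - 0.94 = 3.060
L(3,5) = 211, L_eff = 211/255 = 0.827451
t(3,5) = 4 - 3.060·0.827451 = 1.468
Σt over all 6·4 pixels = 56.484
V = pitch²·Σt = 1.48²·56.484 = 123.723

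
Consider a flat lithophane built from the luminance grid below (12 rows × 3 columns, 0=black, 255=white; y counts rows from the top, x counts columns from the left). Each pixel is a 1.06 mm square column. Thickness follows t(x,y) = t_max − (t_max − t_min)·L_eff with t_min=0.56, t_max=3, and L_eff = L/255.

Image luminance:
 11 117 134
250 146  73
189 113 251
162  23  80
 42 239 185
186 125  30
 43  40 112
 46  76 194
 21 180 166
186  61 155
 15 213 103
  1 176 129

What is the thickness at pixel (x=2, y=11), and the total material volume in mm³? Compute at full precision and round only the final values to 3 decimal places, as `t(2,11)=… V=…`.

span = t_max - t_min = 3 - 0.56 = 2.440
L(2,11) = 129, L_eff = 129/255 = 0.505882
t(2,11) = 3 - 2.440·0.505882 = 1.766
Σt over all 12·3 pixels = 427847/6375 ≈ 67.1132549
V = pitch²·Σt = 1.06²·427847/6375 = 75.408

t(2,11)=1.766 V=75.408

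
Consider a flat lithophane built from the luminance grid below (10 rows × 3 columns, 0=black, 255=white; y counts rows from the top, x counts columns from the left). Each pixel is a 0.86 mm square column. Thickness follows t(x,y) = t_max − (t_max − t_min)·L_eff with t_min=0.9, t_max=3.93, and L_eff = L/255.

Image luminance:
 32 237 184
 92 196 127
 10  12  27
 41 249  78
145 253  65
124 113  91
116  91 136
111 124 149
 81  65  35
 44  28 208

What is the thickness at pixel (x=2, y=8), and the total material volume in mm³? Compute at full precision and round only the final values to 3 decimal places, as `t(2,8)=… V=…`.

t(2,8)=3.514 V=58.514

span = t_max - t_min = 3.93 - 0.9 = 3.030
L(2,8) = 35, L_eff = 35/255 = 0.137255
t(2,8) = 3.93 - 3.030·0.137255 = 3.514
Σt over all 10·3 pixels = 79.116
V = pitch²·Σt = 0.86²·79.116 = 58.514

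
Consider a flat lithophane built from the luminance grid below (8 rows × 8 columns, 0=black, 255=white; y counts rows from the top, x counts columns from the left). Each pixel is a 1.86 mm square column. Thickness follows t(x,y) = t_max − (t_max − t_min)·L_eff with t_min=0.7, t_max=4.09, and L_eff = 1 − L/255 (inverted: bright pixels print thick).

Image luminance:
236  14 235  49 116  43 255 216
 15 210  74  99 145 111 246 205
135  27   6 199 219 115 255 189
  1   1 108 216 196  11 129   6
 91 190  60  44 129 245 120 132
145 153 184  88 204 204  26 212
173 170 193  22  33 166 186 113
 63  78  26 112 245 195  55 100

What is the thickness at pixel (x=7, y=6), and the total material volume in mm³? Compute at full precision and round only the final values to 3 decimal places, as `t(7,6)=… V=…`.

span = t_max - t_min = 4.09 - 0.7 = 3.390
L(7,6) = 113, L_eff = 1 - 113/255 = 0.556863 (inverted)
t(7,6) = 4.09 - 3.390·0.556863 = 2.202
Σt over all 8·8 pixels = 1311807/8500 ≈ 154.3302353
V = pitch²·Σt = 1.86²·1311807/8500 = 533.921

t(7,6)=2.202 V=533.921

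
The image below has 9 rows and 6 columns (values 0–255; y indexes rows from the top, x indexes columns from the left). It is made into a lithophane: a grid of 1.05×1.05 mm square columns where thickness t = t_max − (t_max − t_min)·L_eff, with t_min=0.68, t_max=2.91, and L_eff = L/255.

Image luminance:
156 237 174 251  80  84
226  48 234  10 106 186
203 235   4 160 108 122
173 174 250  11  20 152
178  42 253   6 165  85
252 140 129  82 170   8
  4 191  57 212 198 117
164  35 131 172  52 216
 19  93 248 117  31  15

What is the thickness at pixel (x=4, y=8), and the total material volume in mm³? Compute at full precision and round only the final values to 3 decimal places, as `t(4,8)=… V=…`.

span = t_max - t_min = 2.91 - 0.68 = 2.230
L(4,8) = 31, L_eff = 31/255 = 0.121569
t(4,8) = 2.91 - 2.230·0.121569 = 2.639
Σt over all 9·6 pixels = 612298/6375 ≈ 96.0467451
V = pitch²·Σt = 1.05²·612298/6375 = 105.892

t(4,8)=2.639 V=105.892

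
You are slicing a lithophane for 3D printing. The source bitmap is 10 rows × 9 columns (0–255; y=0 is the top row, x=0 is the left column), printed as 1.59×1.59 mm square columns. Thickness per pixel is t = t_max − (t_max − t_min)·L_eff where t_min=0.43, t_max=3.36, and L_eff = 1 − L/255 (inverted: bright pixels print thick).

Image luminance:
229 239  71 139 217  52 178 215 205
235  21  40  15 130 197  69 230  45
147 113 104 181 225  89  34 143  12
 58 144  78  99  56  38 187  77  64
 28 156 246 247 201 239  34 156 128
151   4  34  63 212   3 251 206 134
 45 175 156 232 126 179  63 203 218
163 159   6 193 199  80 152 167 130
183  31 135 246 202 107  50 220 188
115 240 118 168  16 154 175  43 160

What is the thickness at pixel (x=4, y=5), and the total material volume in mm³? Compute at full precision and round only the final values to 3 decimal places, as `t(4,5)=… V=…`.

t(4,5)=2.866 V=448.335

span = t_max - t_min = 3.36 - 0.43 = 2.930
L(4,5) = 212, L_eff = 1 - 212/255 = 0.168627 (inverted)
t(4,5) = 3.36 - 2.930·0.168627 = 2.866
Σt over all 10·9 pixels = 376849/2125 ≈ 177.3407059
V = pitch²·Σt = 1.59²·376849/2125 = 448.335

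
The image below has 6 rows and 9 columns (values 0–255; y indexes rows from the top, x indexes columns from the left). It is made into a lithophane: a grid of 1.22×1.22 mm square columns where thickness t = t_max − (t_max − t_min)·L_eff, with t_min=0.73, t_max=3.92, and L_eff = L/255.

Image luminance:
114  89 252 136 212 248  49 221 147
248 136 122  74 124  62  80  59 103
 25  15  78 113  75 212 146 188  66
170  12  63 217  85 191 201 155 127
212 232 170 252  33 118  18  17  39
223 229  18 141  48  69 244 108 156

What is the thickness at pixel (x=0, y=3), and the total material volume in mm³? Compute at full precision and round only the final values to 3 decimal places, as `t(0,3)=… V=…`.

t(0,3)=1.793 V=185.807

span = t_max - t_min = 3.92 - 0.73 = 3.190
L(0,3) = 170, L_eff = 170/255 = 0.666667
t(0,3) = 3.92 - 3.190·0.666667 = 1.793
Σt over all 6·9 pixels = 530557/4250 ≈ 124.8369412
V = pitch²·Σt = 1.22²·530557/4250 = 185.807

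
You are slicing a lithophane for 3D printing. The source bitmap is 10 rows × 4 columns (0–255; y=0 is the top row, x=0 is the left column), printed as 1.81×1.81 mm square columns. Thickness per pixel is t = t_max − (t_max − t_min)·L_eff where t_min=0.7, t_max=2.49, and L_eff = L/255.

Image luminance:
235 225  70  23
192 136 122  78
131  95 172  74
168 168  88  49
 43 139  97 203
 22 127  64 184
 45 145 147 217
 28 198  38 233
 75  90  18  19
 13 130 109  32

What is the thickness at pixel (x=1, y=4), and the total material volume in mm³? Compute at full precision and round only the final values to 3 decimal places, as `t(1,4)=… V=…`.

t(1,4)=1.514 V=224.147

span = t_max - t_min = 2.49 - 0.7 = 1.790
L(1,4) = 139, L_eff = 139/255 = 0.545098
t(1,4) = 2.49 - 1.790·0.545098 = 1.514
Σt over all 10·4 pixels = 872341/12750 ≈ 68.4189020
V = pitch²·Σt = 1.81²·872341/12750 = 224.147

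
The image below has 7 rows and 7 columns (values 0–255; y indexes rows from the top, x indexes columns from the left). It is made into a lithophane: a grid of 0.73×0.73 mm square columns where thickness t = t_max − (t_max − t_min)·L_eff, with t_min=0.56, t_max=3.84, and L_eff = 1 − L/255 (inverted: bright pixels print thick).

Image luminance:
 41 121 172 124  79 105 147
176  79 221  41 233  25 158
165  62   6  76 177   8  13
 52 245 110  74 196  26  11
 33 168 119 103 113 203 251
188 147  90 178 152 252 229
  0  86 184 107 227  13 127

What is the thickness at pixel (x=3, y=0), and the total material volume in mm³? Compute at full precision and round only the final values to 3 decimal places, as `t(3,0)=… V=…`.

span = t_max - t_min = 3.84 - 0.56 = 3.280
L(3,0) = 124, L_eff = 1 - 124/255 = 0.513725 (inverted)
t(3,0) = 3.84 - 3.280·0.513725 = 2.155
Σt over all 7·7 pixels = 219932/2125 ≈ 103.4974118
V = pitch²·Σt = 0.73²·219932/2125 = 55.154

t(3,0)=2.155 V=55.154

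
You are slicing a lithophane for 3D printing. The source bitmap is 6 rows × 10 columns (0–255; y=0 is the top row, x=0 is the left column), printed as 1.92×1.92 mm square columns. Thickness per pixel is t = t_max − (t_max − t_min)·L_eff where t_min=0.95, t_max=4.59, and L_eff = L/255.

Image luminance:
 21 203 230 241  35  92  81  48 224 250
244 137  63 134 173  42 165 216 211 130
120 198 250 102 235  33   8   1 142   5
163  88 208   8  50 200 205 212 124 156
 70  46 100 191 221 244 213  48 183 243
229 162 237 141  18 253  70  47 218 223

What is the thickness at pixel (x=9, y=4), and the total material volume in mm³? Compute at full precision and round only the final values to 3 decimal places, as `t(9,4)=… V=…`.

span = t_max - t_min = 4.59 - 0.95 = 3.640
L(9,4) = 243, L_eff = 243/255 = 0.952941
t(9,4) = 4.59 - 3.640·0.952941 = 1.121
Σt over all 6·10 pixels = 194524/1275 ≈ 152.5678431
V = pitch²·Σt = 1.92²·194524/1275 = 562.426

t(9,4)=1.121 V=562.426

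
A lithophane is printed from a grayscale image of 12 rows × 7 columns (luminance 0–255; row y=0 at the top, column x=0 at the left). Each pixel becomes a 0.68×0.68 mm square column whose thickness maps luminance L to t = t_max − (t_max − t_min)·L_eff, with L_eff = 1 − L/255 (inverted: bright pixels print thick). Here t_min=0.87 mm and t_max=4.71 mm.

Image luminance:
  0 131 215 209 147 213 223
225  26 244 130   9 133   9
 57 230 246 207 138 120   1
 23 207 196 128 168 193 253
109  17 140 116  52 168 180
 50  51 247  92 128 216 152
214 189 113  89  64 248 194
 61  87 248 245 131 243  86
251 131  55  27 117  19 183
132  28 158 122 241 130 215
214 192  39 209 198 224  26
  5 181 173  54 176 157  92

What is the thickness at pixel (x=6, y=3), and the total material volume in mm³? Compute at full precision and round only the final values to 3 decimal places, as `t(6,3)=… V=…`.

t(6,3)=4.680 V=115.679

span = t_max - t_min = 4.71 - 0.87 = 3.840
L(6,3) = 253, L_eff = 1 - 253/255 = 0.007843 (inverted)
t(6,3) = 4.71 - 3.840·0.007843 = 4.680
Σt over all 12·7 pixels = 106323/425 ≈ 250.1717647
V = pitch²·Σt = 0.68²·106323/425 = 115.679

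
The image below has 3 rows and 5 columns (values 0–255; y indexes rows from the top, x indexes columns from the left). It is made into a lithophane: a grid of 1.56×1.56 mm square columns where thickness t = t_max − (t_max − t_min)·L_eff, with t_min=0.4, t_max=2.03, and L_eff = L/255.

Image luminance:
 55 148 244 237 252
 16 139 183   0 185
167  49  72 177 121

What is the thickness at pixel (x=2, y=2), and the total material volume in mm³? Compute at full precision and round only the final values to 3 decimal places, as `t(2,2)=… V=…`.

t(2,2)=1.570 V=42.291

span = t_max - t_min = 2.03 - 0.4 = 1.630
L(2,2) = 72, L_eff = 72/255 = 0.282353
t(2,2) = 2.03 - 1.630·0.282353 = 1.570
Σt over all 3·5 pixels = 22157/1275 ≈ 17.3780392
V = pitch²·Σt = 1.56²·22157/1275 = 42.291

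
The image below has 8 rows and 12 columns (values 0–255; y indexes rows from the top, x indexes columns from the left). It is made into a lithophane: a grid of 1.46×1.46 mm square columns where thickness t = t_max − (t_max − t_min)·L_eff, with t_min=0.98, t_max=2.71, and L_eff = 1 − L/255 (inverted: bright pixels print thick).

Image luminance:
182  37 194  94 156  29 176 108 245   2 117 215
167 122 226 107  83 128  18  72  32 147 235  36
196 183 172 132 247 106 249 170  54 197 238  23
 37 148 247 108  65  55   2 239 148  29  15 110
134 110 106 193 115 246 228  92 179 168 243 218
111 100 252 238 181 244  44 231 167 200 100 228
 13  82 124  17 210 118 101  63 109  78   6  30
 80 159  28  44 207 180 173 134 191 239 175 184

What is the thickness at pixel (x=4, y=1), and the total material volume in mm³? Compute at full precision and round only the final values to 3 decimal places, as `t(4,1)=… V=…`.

t(4,1)=1.543 V=388.120

span = t_max - t_min = 2.71 - 0.98 = 1.730
L(4,1) = 83, L_eff = 1 - 83/255 = 0.674510 (inverted)
t(4,1) = 2.71 - 1.730·0.674510 = 1.543
Σt over all 8·12 pixels = 273119/1500 ≈ 182.0793333
V = pitch²·Σt = 1.46²·273119/1500 = 388.120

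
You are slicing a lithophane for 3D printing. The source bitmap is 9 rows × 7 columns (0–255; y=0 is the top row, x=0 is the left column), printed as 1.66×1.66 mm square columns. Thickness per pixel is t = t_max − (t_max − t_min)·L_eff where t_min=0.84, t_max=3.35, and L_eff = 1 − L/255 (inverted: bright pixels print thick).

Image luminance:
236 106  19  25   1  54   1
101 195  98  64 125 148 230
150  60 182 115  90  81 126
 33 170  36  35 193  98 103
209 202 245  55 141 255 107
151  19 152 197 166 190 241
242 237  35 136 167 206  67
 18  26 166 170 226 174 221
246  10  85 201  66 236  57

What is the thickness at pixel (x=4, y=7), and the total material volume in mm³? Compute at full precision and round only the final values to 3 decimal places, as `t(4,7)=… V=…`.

t(4,7)=3.065 V=368.160

span = t_max - t_min = 3.35 - 0.84 = 2.510
L(4,7) = 226, L_eff = 1 - 226/255 = 0.113725 (inverted)
t(4,7) = 3.35 - 2.510·0.113725 = 3.065
Σt over all 9·7 pixels = 3406907/25500 ≈ 133.6041961
V = pitch²·Σt = 1.66²·3406907/25500 = 368.160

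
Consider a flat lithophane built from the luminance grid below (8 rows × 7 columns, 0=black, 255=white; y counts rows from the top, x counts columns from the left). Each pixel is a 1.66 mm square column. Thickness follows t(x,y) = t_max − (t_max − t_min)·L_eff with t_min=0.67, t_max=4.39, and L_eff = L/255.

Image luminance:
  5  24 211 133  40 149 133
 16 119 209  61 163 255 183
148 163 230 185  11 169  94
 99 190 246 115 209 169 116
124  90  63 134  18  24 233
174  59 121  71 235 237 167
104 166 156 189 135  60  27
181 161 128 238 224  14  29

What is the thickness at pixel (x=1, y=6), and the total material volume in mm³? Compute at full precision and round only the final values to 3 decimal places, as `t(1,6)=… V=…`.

span = t_max - t_min = 4.39 - 0.67 = 3.720
L(1,6) = 166, L_eff = 166/255 = 0.650980
t(1,6) = 4.39 - 3.720·0.650980 = 1.968
Σt over all 8·7 pixels = 292793/2125 ≈ 137.7849412
V = pitch²·Σt = 1.66²·292793/2125 = 379.680

t(1,6)=1.968 V=379.680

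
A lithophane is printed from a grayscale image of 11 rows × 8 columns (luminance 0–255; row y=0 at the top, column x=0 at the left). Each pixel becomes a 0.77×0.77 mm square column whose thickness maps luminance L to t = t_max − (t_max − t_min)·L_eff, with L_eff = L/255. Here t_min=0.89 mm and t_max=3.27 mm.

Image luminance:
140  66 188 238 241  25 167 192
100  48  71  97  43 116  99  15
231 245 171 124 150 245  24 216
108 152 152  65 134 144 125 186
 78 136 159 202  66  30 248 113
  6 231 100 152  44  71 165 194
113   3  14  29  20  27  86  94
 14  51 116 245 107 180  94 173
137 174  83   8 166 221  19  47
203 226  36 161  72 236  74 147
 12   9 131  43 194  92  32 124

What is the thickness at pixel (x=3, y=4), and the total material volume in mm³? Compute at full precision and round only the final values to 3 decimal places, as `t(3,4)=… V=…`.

span = t_max - t_min = 3.27 - 0.89 = 2.380
L(3,4) = 202, L_eff = 202/255 = 0.792157
t(3,4) = 3.27 - 2.380·0.792157 = 1.385
Σt over all 11·8 pixels = 191.384
V = pitch²·Σt = 0.77²·191.384 = 113.472

t(3,4)=1.385 V=113.472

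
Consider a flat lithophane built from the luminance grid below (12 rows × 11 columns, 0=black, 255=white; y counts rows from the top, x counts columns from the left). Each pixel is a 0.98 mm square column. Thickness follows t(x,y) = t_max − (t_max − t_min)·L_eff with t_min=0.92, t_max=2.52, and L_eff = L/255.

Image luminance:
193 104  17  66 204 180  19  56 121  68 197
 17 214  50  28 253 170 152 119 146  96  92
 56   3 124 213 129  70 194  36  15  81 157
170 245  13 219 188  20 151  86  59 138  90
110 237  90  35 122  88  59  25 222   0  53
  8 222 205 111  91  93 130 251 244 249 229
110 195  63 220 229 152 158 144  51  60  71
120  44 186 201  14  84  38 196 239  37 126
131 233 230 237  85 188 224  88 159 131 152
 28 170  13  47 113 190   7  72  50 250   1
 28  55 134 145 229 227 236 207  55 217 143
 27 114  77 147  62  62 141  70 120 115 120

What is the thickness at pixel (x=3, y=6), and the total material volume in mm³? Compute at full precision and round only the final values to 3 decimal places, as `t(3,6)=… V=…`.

span = t_max - t_min = 2.52 - 0.92 = 1.600
L(3,6) = 220, L_eff = 220/255 = 0.862745
t(3,6) = 2.52 - 1.600·0.862745 = 1.140
Σt over all 12·11 pixels = 98276/425 ≈ 231.2376471
V = pitch²·Σt = 0.98²·98276/425 = 222.081

t(3,6)=1.140 V=222.081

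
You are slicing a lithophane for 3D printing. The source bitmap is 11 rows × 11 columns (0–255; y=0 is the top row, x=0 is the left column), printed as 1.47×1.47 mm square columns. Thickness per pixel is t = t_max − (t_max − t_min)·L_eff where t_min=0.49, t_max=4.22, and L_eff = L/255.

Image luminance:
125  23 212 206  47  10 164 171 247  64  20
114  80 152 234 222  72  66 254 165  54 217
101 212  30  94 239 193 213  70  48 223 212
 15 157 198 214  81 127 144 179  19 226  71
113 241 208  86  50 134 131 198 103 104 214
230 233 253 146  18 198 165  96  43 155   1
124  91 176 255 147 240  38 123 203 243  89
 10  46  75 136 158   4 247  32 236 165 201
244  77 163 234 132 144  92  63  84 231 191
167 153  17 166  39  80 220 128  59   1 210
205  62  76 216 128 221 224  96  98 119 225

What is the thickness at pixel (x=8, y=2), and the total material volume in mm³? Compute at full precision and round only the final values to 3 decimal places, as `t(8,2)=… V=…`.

span = t_max - t_min = 4.22 - 0.49 = 3.730
L(8,2) = 48, L_eff = 48/255 = 0.188235
t(8,2) = 4.22 - 3.730·0.188235 = 3.518
Σt over all 11·11 pixels = 6788353/25500 ≈ 266.2099216
V = pitch²·Σt = 1.47²·6788353/25500 = 575.253

t(8,2)=3.518 V=575.253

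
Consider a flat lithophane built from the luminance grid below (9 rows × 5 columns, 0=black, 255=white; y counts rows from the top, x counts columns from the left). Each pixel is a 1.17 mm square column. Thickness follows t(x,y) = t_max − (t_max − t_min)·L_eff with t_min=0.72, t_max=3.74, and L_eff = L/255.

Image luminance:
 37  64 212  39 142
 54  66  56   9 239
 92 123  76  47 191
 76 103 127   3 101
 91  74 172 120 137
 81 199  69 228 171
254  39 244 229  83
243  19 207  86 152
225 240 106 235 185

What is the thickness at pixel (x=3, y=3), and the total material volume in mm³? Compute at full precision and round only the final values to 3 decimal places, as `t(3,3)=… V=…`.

span = t_max - t_min = 3.74 - 0.72 = 3.020
L(3,3) = 3, L_eff = 3/255 = 0.011765
t(3,3) = 3.74 - 3.020·0.011765 = 3.704
Σt over all 9·5 pixels = 75187/750 ≈ 100.2493333
V = pitch²·Σt = 1.17²·75187/750 = 137.231

t(3,3)=3.704 V=137.231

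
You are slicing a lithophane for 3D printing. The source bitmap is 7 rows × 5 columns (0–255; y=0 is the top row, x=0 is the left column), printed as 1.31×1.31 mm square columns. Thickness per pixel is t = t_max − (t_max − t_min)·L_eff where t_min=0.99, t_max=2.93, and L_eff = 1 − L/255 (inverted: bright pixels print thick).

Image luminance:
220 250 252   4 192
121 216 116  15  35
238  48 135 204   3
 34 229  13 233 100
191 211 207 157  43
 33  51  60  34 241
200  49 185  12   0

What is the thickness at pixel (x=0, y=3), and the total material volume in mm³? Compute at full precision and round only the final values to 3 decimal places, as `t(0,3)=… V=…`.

span = t_max - t_min = 2.93 - 0.99 = 1.940
L(0,3) = 34, L_eff = 1 - 34/255 = 0.866667 (inverted)
t(0,3) = 2.93 - 1.940·0.866667 = 1.249
Σt over all 7·5 pixels = 574661/8500 ≈ 67.6071765
V = pitch²·Σt = 1.31²·574661/8500 = 116.021

t(0,3)=1.249 V=116.021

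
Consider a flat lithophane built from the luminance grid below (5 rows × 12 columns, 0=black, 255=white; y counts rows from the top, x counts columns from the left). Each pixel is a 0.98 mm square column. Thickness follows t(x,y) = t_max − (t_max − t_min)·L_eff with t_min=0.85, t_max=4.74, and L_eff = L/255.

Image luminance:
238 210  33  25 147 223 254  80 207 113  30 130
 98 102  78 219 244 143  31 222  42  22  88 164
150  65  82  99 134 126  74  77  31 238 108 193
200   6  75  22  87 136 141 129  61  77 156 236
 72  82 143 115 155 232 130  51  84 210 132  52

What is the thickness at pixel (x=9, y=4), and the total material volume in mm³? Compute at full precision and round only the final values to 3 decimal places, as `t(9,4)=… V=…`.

span = t_max - t_min = 4.74 - 0.85 = 3.890
L(9,4) = 210, L_eff = 210/255 = 0.823529
t(9,4) = 4.74 - 3.890·0.823529 = 1.536
Σt over all 5·12 pixels = 1102736/6375 ≈ 172.9781961
V = pitch²·Σt = 0.98²·1102736/6375 = 166.128

t(9,4)=1.536 V=166.128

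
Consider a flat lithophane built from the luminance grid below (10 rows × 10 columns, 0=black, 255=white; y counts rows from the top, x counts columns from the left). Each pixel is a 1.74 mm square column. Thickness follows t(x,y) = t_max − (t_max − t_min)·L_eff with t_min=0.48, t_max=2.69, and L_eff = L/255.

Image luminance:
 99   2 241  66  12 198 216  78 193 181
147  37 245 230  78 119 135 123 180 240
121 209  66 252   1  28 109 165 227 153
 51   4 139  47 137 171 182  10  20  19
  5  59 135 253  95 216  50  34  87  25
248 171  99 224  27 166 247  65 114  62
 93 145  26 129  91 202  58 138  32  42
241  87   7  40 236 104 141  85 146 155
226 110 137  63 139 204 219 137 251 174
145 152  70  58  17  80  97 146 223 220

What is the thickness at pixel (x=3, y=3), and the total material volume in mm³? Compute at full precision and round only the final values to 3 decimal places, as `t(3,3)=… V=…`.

span = t_max - t_min = 2.69 - 0.48 = 2.210
L(3,3) = 47, L_eff = 47/255 = 0.184314
t(3,3) = 2.69 - 2.210·0.184314 = 2.283
Σt over all 10·10 pixels = 242573/1500 ≈ 161.7153333
V = pitch²·Σt = 1.74²·242573/1500 = 489.609

t(3,3)=2.283 V=489.609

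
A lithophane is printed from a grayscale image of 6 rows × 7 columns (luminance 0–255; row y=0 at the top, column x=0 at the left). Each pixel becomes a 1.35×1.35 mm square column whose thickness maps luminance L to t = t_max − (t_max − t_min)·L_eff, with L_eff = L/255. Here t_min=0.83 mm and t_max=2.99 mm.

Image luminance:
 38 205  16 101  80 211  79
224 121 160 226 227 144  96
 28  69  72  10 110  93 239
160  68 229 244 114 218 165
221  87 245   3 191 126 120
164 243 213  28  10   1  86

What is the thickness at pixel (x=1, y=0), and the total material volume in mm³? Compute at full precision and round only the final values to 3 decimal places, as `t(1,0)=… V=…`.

t(1,0)=1.254 V=144.194

span = t_max - t_min = 2.99 - 0.83 = 2.160
L(1,0) = 205, L_eff = 205/255 = 0.803922
t(1,0) = 2.99 - 2.160·0.803922 = 1.254
Σt over all 6·7 pixels = 67251/850 ≈ 79.1188235
V = pitch²·Σt = 1.35²·67251/850 = 144.194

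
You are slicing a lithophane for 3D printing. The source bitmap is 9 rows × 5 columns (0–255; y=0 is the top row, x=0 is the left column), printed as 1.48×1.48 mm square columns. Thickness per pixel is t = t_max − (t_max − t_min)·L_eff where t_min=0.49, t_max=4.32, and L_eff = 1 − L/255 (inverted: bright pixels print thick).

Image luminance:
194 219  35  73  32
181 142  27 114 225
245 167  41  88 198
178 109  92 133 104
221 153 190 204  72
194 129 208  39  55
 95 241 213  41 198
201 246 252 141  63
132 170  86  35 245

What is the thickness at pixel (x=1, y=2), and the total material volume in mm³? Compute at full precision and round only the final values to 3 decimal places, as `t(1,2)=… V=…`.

t(1,2)=2.998 V=259.542

span = t_max - t_min = 4.32 - 0.49 = 3.830
L(1,2) = 167, L_eff = 1 - 167/255 = 0.345098 (inverted)
t(1,2) = 4.32 - 3.830·0.345098 = 2.998
Σt over all 9·5 pixels = 1510759/12750 ≈ 118.4909020
V = pitch²·Σt = 1.48²·1510759/12750 = 259.542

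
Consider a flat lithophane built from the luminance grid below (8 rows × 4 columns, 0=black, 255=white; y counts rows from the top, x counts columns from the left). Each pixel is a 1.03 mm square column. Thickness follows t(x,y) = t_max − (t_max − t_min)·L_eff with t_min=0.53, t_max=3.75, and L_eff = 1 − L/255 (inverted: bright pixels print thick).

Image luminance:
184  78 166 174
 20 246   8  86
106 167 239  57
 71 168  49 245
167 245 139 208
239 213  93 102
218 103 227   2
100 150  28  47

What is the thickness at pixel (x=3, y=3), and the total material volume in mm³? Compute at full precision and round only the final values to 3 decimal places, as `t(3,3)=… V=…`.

t(3,3)=3.624 V=76.200

span = t_max - t_min = 3.75 - 0.53 = 3.220
L(3,3) = 245, L_eff = 1 - 245/255 = 0.039216 (inverted)
t(3,3) = 3.75 - 3.220·0.039216 = 3.624
Σt over all 8·4 pixels = 183157/2550 ≈ 71.8262745
V = pitch²·Σt = 1.03²·183157/2550 = 76.200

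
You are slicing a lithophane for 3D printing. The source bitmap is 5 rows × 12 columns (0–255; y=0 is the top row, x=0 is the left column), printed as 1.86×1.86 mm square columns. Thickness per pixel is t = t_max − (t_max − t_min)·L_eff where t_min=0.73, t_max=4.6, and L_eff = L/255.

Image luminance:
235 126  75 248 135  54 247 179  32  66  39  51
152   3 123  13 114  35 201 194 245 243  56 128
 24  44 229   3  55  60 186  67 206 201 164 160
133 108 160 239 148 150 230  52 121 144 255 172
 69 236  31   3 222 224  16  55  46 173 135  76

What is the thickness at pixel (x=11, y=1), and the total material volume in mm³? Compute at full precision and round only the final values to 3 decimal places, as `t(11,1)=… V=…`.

span = t_max - t_min = 4.6 - 0.73 = 3.870
L(11,1) = 128, L_eff = 128/255 = 0.501961
t(11,1) = 4.6 - 3.870·0.501961 = 2.657
Σt over all 5·12 pixels = 1366761/8500 ≈ 160.7954118
V = pitch²·Σt = 1.86²·1366761/8500 = 556.288

t(11,1)=2.657 V=556.288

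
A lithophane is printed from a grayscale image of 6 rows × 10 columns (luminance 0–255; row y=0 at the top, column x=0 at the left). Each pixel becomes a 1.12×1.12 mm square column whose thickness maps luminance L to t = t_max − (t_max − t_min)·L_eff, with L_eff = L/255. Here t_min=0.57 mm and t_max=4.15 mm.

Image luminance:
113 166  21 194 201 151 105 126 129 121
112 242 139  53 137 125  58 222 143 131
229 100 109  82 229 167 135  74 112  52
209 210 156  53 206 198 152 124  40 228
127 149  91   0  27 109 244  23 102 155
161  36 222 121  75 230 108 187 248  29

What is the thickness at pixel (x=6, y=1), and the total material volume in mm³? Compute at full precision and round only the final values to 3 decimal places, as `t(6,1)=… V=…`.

t(6,1)=3.336 V=171.494

span = t_max - t_min = 4.15 - 0.57 = 3.580
L(6,1) = 58, L_eff = 58/255 = 0.227451
t(6,1) = 4.15 - 3.580·0.227451 = 3.336
Σt over all 6·10 pixels = 290518/2125 ≈ 136.7143529
V = pitch²·Σt = 1.12²·290518/2125 = 171.494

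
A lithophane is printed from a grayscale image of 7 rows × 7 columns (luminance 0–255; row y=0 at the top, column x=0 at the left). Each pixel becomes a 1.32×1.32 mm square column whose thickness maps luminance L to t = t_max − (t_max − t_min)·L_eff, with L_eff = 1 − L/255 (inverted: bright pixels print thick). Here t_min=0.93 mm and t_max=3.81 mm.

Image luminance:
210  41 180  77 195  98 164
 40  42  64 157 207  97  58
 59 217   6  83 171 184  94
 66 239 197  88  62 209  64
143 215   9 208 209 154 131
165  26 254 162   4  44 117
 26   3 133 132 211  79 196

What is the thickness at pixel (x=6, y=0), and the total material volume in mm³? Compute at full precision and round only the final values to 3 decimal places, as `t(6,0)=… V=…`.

t(6,0)=2.782 V=197.278

span = t_max - t_min = 3.81 - 0.93 = 2.880
L(6,0) = 164, L_eff = 1 - 164/255 = 0.356863 (inverted)
t(6,0) = 3.81 - 2.880·0.356863 = 2.782
Σt over all 7·7 pixels = 192477/1700 ≈ 113.2217647
V = pitch²·Σt = 1.32²·192477/1700 = 197.278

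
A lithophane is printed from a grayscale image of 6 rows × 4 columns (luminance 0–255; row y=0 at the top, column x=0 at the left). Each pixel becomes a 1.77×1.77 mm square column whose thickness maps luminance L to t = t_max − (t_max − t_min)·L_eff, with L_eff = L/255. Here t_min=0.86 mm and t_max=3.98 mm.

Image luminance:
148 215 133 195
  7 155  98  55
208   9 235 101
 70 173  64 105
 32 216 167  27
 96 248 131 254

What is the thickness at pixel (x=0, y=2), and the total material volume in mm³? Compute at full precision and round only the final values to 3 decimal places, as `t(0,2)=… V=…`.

t(0,2)=1.435 V=178.816

span = t_max - t_min = 3.98 - 0.86 = 3.120
L(0,2) = 208, L_eff = 208/255 = 0.815686
t(0,2) = 3.98 - 3.120·0.815686 = 1.435
Σt over all 6·4 pixels = 121288/2125 ≈ 57.0767059
V = pitch²·Σt = 1.77²·121288/2125 = 178.816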